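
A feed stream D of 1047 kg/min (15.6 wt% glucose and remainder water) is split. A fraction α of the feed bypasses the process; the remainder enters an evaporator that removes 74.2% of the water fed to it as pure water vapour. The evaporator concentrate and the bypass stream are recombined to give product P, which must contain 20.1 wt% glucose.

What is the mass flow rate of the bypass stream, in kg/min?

672.7 kg/min

All 1047×0.156 = 163.33 kg/min of glucose reaches P, so P = 163.33/0.201 = 812.6 kg/min and vapour = 234.4 kg/min.
The evaporator receives (1−α)·1047 of feed at 0.844 water and removes 0.742 of that water:
0.742×0.844×(1−α)×1047 = 234.4
(1−α) = 234.4/655.68 = 0.3575;  α = 0.6425.
Bypass flow = 0.6425×1047 = 672.7 kg/min.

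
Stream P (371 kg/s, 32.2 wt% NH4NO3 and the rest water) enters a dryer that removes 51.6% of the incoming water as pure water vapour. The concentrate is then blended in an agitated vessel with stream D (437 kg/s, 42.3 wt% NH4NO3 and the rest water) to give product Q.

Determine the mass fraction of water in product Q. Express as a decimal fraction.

Vapour removed = 0.516×0.678×371 = 129.79 kg/s; concentrate = 241.21 kg/s.
water reaching the mixer = 121.74 (from concentrate) + 437×0.577 = 373.89 kg/s.
Product flow = 241.21 + 437 = 678.21 kg/s; water fraction = 0.551.

0.551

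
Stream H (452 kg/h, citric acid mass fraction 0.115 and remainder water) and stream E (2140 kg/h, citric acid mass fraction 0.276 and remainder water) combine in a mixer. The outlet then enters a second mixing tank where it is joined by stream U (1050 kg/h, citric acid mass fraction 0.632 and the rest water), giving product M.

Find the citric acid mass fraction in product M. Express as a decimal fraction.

0.359

Overall, product flow = 3642 kg/h.
citric acid in = 452×0.115 + 2140×0.276 + 1050×0.632 = 1306.2 kg/h.
citric acid fraction in M = 0.359.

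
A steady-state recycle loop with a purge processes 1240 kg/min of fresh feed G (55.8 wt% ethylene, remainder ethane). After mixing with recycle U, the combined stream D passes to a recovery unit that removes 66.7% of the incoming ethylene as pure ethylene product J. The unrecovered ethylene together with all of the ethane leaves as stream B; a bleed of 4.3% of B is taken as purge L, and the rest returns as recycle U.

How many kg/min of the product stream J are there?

ethylene in D: m_A = 1240×0.558 + (1−0.043)·(1−0.667)·m_A, so m_A = 691.92/0.6813 = 1015.6 kg/min.
Product J = 0.667×1015.6 = 677.38 kg/min.

677.4 kg/min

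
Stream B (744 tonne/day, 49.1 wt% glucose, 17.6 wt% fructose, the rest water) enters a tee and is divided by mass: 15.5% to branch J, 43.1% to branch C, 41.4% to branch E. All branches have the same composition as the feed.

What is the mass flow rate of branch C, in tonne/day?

Branch C flow = 0.431×744 = 320.66 tonne/day.

320.7 tonne/day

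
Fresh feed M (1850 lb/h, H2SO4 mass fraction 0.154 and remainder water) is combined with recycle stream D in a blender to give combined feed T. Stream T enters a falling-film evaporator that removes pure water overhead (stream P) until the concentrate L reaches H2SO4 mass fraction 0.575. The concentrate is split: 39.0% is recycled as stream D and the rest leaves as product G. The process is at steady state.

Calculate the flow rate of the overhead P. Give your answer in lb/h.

Overall H2SO4 balance (none leaves overhead): H2SO4 in fresh feed = H2SO4 in product, i.e. 1850×0.154 = (1−0.390)·L·0.575.
L = 284.9/(0.575×0.610) = 812.26 lb/h.
Recycle D = 0.390×812.26 = 316.78 lb/h.
Combined feed T = 1850 + 316.78 = 2166.8 lb/h.
Overhead P = T − L = 2166.8 − 812.26 = 1354.5 lb/h.

1355 lb/h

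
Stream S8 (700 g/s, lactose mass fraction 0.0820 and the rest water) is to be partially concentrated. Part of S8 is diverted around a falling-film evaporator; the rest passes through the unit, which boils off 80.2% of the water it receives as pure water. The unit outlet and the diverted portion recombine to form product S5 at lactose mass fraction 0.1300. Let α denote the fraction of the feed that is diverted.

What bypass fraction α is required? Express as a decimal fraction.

All 700×0.082 = 57.4 g/s of lactose reaches S5, so S5 = 57.4/0.130 = 441.54 g/s and vapour = 258.46 g/s.
The evaporator receives (1−α)·700 of feed at 0.918 water and removes 0.802 of that water:
0.802×0.918×(1−α)×700 = 258.46
(1−α) = 258.46/515.37 = 0.5015;  α = 0.4985.

0.498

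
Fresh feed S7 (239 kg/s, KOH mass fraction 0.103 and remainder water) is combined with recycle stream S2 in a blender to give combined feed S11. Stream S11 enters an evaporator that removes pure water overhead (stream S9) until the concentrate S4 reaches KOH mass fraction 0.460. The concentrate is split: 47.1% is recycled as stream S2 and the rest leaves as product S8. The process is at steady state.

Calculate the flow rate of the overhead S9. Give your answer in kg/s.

Overall KOH balance (none leaves overhead): KOH in fresh feed = KOH in product, i.e. 239×0.103 = (1−0.471)·S4·0.460.
S4 = 24.617/(0.460×0.529) = 101.16 kg/s.
Recycle S2 = 0.471×101.16 = 47.648 kg/s.
Combined feed S11 = 239 + 47.648 = 286.65 kg/s.
Overhead S9 = S11 − S4 = 286.65 − 101.16 = 185.48 kg/s.

185.5 kg/s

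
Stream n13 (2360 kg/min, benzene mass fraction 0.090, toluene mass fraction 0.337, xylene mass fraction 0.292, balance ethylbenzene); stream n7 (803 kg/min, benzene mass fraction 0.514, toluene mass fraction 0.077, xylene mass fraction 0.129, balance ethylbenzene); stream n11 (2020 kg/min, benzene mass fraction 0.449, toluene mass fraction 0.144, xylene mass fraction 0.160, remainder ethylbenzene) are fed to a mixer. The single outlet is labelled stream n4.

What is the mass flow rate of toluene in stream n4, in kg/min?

toluene out = toluene in = 2360×0.337 + 803×0.077 + 2020×0.144 = 1148 kg/min.

1148 kg/min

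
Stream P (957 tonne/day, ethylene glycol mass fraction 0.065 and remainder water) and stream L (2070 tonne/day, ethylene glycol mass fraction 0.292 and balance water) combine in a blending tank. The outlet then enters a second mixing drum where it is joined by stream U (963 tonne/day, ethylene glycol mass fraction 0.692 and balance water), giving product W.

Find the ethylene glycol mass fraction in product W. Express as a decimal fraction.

Overall, product flow = 3990 tonne/day.
ethylene glycol in = 957×0.065 + 2070×0.292 + 963×0.692 = 1333 tonne/day.
ethylene glycol fraction in W = 0.334.

0.334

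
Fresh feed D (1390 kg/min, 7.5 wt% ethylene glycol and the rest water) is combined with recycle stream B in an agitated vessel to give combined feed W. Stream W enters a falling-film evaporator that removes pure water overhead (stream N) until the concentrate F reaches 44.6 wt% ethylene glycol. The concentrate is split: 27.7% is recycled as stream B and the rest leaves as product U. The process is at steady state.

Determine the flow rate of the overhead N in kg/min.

Overall ethylene glycol balance (none leaves overhead): ethylene glycol in fresh feed = ethylene glycol in product, i.e. 1390×0.075 = (1−0.277)·F·0.446.
F = 104.25/(0.446×0.723) = 323.3 kg/min.
Recycle B = 0.277×323.3 = 89.554 kg/min.
Combined feed W = 1390 + 89.554 = 1479.6 kg/min.
Overhead N = W − F = 1479.6 − 323.3 = 1156.3 kg/min.

1156 kg/min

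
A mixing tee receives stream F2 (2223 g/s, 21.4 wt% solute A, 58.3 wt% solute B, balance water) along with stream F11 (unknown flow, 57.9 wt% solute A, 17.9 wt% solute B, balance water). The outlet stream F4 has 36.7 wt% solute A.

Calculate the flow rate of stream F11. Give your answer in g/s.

Let F11 be the unknown flow. Total out = 2223 + F11.
solute A balance: 475.72 + 0.579·F11 = 0.367·(2223 + F11)
(0.579 − 0.367)·F11 = 0.367×2223 − 475.72 = 340.12
F11 = 340.12 / 0.212 = 1604.3 g/s

1604 g/s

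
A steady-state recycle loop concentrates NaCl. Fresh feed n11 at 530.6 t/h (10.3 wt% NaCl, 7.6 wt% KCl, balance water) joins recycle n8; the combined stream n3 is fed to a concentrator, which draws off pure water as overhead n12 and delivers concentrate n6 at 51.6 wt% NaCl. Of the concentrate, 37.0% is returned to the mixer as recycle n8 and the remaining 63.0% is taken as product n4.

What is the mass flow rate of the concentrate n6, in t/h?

Overall NaCl balance (none leaves overhead): NaCl in fresh feed = NaCl in product, i.e. 530.6×0.103 = (1−0.370)·n6·0.516.
n6 = 54.652/(0.516×0.630) = 168.12 t/h.

168.1 t/h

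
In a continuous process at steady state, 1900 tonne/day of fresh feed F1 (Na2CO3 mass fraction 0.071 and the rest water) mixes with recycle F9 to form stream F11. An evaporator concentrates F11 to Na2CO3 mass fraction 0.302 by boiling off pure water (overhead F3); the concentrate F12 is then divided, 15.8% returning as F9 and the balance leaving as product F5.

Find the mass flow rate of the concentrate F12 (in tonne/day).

530.5 tonne/day

Overall Na2CO3 balance (none leaves overhead): Na2CO3 in fresh feed = Na2CO3 in product, i.e. 1900×0.071 = (1−0.158)·F12·0.302.
F12 = 134.9/(0.302×0.842) = 530.51 tonne/day.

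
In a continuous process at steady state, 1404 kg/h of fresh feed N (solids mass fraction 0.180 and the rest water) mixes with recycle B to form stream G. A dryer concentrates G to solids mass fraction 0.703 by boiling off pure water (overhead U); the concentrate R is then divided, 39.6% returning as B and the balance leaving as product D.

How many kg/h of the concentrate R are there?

Overall solids balance (none leaves overhead): solids in fresh feed = solids in product, i.e. 1404×0.180 = (1−0.396)·R·0.703.
R = 252.72/(0.703×0.604) = 595.18 kg/h.

595.2 kg/h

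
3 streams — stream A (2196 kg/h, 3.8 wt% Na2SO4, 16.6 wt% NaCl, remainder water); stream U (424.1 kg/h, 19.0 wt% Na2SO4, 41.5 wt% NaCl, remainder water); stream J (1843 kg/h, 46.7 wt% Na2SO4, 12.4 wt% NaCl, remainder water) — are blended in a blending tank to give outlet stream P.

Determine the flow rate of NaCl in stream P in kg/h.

NaCl out = NaCl in = 2196×0.166 + 424.1×0.415 + 1843×0.124 = 769.07 kg/h.

769.1 kg/h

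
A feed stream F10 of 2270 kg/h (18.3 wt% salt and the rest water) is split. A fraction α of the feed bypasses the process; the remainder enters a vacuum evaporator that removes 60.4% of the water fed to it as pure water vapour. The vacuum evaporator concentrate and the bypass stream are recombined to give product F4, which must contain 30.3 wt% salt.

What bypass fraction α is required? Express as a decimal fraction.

All 2270×0.183 = 415.41 kg/h of salt reaches F4, so F4 = 415.41/0.303 = 1371 kg/h and vapour = 899.01 kg/h.
The evaporator receives (1−α)·2270 of feed at 0.817 water and removes 0.604 of that water:
0.604×0.817×(1−α)×2270 = 899.01
(1−α) = 899.01/1120.2 = 0.8026;  α = 0.1974.

0.197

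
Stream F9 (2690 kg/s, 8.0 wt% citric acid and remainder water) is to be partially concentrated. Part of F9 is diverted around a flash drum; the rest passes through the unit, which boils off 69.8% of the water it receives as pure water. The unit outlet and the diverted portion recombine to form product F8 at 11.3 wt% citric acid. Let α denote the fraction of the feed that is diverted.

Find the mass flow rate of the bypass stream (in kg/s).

All 2690×0.080 = 215.2 kg/s of citric acid reaches F8, so F8 = 215.2/0.113 = 1904.4 kg/s and vapour = 785.58 kg/s.
The evaporator receives (1−α)·2690 of feed at 0.920 water and removes 0.698 of that water:
0.698×0.920×(1−α)×2690 = 785.58
(1−α) = 785.58/1727.4 = 0.4548;  α = 0.5452.
Bypass flow = 0.5452×2690 = 1466.7 kg/s.

1467 kg/s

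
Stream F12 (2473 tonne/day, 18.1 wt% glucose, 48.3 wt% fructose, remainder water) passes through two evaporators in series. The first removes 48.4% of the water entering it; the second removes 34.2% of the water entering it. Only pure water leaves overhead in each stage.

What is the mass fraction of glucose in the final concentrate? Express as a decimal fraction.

water in feed = 2473×0.336 = 830.93 tonne/day.
After stage 1: water left = (1−0.484)×830.93 = 428.76; stream total = 2070.8 tonne/day.
After stage 2: water left = (1−0.342)×428.76 = 282.12; final concentrate = 1924.2 tonne/day.
glucose fraction = 447.61/1924.2 = 0.233.

0.233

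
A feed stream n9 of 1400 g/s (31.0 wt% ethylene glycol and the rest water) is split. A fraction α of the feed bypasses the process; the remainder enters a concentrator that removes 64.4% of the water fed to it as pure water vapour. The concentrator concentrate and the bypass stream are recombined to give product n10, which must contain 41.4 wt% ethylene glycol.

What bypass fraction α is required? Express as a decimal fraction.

0.435

All 1400×0.310 = 434 g/s of ethylene glycol reaches n10, so n10 = 434/0.414 = 1048.3 g/s and vapour = 351.69 g/s.
The evaporator receives (1−α)·1400 of feed at 0.690 water and removes 0.644 of that water:
0.644×0.690×(1−α)×1400 = 351.69
(1−α) = 351.69/622.1 = 0.5653;  α = 0.4347.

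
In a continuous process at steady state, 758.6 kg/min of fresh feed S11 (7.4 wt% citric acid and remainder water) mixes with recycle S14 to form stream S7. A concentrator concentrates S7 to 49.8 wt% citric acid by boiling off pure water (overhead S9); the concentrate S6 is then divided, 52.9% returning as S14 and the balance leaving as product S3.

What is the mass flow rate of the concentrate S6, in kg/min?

Overall citric acid balance (none leaves overhead): citric acid in fresh feed = citric acid in product, i.e. 758.6×0.074 = (1−0.529)·S6·0.498.
S6 = 56.136/(0.498×0.471) = 239.33 kg/min.

239.3 kg/min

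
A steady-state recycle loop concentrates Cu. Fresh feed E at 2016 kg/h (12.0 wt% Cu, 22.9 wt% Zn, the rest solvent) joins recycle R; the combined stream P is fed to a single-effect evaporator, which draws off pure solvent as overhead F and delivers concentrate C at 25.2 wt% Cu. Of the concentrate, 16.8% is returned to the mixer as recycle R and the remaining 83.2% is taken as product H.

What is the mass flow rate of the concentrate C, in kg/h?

Overall Cu balance (none leaves overhead): Cu in fresh feed = Cu in product, i.e. 2016×0.120 = (1−0.168)·C·0.252.
C = 241.92/(0.252×0.832) = 1153.8 kg/h.

1154 kg/h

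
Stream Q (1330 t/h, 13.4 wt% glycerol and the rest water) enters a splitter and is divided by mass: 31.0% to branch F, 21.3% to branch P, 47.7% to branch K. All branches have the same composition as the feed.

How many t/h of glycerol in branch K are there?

85.01 t/h

Branch K total = 0.477×1330 = 634.41 t/h.
glycerol in K = 0.134×634.41 = 85.011 t/h.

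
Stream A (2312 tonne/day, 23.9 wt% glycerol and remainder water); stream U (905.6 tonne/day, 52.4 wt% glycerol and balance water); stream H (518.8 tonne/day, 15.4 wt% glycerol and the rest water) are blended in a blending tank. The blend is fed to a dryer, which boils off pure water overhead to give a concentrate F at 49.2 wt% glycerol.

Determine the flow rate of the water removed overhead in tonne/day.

1486 tonne/day

glycerol entering = 2312×0.239 + 905.6×0.524 + 518.8×0.154 = 1107 tonne/day.
All glycerol reports to F, so F = 1107/0.492 = 2250 tonne/day.
Total feed = 3736.4 tonne/day; overhead = 3736.4 − 2250 = 1486.4 tonne/day.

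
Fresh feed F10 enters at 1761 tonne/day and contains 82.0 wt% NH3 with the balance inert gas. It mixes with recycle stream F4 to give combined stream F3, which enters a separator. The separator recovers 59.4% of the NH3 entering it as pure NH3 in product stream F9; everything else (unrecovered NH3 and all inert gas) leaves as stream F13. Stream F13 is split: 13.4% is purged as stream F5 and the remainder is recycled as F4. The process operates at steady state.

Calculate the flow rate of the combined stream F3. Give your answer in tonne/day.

inert gas enters only via F10 and leaves only via the purge: 1761×0.180 = 0.134×(inert gas in F13), and the separator passes all inert gas, so inert gas in F3 = inert gas in F13 = 2365.5 tonne/day.
NH3 in F3: m_A = 1761×0.820 + (1−0.134)·(1−0.594)·m_A, so m_A = 1444/0.6484 = 2227 tonne/day.
F3 = 2227 + 2365.5 = 4592.6 tonne/day.

4593 tonne/day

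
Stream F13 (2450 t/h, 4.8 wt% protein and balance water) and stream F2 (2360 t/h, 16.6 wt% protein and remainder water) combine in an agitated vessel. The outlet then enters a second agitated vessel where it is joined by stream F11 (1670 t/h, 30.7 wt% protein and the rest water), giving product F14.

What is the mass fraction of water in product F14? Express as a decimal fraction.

0.842

Overall, product flow = 6480 t/h.
water in = 2450×0.952 + 2360×0.834 + 1670×0.693 = 5457.9 t/h.
water fraction in F14 = 0.842.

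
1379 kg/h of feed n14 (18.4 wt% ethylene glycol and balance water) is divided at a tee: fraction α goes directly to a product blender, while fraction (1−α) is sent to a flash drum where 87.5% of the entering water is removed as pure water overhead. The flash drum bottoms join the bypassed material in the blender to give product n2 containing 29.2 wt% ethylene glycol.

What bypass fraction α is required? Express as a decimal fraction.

0.482

All 1379×0.184 = 253.74 kg/h of ethylene glycol reaches n2, so n2 = 253.74/0.292 = 868.96 kg/h and vapour = 510.04 kg/h.
The evaporator receives (1−α)·1379 of feed at 0.816 water and removes 0.875 of that water:
0.875×0.816×(1−α)×1379 = 510.04
(1−α) = 510.04/984.61 = 0.5180;  α = 0.4820.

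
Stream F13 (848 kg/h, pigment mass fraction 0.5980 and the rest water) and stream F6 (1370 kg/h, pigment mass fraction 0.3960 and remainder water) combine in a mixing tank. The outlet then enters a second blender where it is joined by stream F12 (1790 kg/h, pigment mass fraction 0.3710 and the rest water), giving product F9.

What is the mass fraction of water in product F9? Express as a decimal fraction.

Overall, product flow = 4008 kg/h.
water in = 848×0.402 + 1370×0.604 + 1790×0.629 = 2294.3 kg/h.
water fraction in F9 = 0.5724.

0.5724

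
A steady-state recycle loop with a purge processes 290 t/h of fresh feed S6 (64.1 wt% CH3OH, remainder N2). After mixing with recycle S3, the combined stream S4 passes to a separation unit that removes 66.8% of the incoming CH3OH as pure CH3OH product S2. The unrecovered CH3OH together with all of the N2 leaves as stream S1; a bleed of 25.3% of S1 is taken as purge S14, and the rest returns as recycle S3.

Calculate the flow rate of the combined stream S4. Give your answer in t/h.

N2 enters only via S6 and leaves only via the purge: 290×0.359 = 0.253×(N2 in S1), and the separation unit passes all N2, so N2 in S4 = N2 in S1 = 411.5 t/h.
CH3OH in S4: m_A = 290×0.641 + (1−0.253)·(1−0.668)·m_A, so m_A = 185.89/0.7520 = 247.2 t/h.
S4 = 247.2 + 411.5 = 658.7 t/h.

658.7 t/h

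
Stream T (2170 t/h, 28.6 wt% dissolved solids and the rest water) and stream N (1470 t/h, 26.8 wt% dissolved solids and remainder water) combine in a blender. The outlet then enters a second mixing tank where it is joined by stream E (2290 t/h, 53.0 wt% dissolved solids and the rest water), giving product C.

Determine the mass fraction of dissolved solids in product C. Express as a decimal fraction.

0.3758

Overall, product flow = 5930 t/h.
dissolved solids in = 2170×0.286 + 1470×0.268 + 2290×0.530 = 2228.3 t/h.
dissolved solids fraction in C = 0.3758.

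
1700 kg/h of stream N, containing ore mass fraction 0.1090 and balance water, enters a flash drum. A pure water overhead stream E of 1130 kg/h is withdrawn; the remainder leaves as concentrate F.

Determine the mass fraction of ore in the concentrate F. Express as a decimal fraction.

0.3251

ore is not removed: 1700×0.109 = 185.3 kg/h of ore enters F.
Concentrate = 1700 − 1130 = 570 kg/h.
Mass fraction = 185.3/570 = 0.3251.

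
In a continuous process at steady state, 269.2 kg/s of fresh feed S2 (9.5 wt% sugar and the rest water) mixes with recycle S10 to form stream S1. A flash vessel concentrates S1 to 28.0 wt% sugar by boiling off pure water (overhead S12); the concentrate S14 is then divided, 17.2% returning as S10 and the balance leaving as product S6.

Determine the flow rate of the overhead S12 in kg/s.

177.9 kg/s

Overall sugar balance (none leaves overhead): sugar in fresh feed = sugar in product, i.e. 269.2×0.095 = (1−0.172)·S14·0.280.
S14 = 25.574/(0.280×0.828) = 110.31 kg/s.
Recycle S10 = 0.172×110.31 = 18.973 kg/s.
Combined feed S1 = 269.2 + 18.973 = 288.17 kg/s.
Overhead S12 = S1 − S14 = 288.17 − 110.31 = 177.86 kg/s.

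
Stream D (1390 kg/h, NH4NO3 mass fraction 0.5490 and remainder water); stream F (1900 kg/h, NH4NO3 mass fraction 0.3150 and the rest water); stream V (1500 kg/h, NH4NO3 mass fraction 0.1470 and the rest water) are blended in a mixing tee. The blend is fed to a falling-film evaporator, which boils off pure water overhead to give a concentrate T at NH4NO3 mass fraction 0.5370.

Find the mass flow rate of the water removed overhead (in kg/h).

NH4NO3 entering = 1390×0.549 + 1900×0.315 + 1500×0.147 = 1582.1 kg/h.
All NH4NO3 reports to T, so T = 1582.1/0.537 = 2946.2 kg/h.
Total feed = 4790 kg/h; overhead = 4790 − 2946.2 = 1843.8 kg/h.

1844 kg/h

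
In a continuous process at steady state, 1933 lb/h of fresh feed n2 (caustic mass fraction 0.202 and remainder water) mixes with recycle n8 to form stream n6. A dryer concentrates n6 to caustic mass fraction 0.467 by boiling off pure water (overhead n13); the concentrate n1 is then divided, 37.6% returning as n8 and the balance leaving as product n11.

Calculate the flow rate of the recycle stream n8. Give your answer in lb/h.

Overall caustic balance (none leaves overhead): caustic in fresh feed = caustic in product, i.e. 1933×0.202 = (1−0.376)·n1·0.467.
n1 = 390.47/(0.467×0.624) = 1339.9 lb/h.
Recycle n8 = 0.376×1339.9 = 503.81 lb/h.

503.8 lb/h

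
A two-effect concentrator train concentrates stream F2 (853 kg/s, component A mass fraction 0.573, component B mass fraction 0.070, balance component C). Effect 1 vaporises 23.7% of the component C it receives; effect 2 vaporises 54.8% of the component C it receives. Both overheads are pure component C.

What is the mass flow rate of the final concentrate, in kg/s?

component C in feed = 853×0.357 = 304.52 kg/s.
After stage 1: component C left = (1−0.237)×304.52 = 232.35; stream total = 780.83 kg/s.
After stage 2: component C left = (1−0.548)×232.35 = 105.02; final concentrate = 653.5 kg/s.

653.5 kg/s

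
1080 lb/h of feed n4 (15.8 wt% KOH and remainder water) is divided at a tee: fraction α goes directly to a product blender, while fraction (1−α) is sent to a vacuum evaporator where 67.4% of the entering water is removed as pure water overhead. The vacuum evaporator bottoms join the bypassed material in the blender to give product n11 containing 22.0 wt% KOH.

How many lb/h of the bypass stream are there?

543.7 lb/h

All 1080×0.158 = 170.64 lb/h of KOH reaches n11, so n11 = 170.64/0.220 = 775.64 lb/h and vapour = 304.36 lb/h.
The evaporator receives (1−α)·1080 of feed at 0.842 water and removes 0.674 of that water:
0.674×0.842×(1−α)×1080 = 304.36
(1−α) = 304.36/612.91 = 0.4966;  α = 0.5034.
Bypass flow = 0.5034×1080 = 543.68 lb/h.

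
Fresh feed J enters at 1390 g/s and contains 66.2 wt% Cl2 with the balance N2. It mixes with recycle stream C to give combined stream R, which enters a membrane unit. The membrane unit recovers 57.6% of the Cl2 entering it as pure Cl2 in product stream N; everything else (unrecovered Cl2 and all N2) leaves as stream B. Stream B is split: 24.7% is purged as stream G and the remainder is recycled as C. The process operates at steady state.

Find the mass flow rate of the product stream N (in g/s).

Cl2 in R: m_A = 1390×0.662 + (1−0.247)·(1−0.576)·m_A, so m_A = 920.18/0.6807 = 1351.8 g/s.
Product N = 0.576×1351.8 = 778.61 g/s.

778.6 g/s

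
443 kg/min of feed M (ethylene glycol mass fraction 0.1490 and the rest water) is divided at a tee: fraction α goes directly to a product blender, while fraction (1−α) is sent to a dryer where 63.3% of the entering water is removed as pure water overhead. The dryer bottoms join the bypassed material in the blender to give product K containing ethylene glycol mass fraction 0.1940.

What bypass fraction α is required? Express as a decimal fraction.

All 443×0.149 = 66.007 kg/min of ethylene glycol reaches K, so K = 66.007/0.194 = 340.24 kg/min and vapour = 102.76 kg/min.
The evaporator receives (1−α)·443 of feed at 0.851 water and removes 0.633 of that water:
0.633×0.851×(1−α)×443 = 102.76
(1−α) = 102.76/238.64 = 0.4306;  α = 0.5694.

0.569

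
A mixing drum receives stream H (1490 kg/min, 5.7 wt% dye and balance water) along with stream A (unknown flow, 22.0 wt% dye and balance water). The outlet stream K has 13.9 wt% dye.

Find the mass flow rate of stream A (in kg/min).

1508 kg/min

Let A be the unknown flow. Total out = 1490 + A.
dye balance: 84.93 + 0.220·A = 0.139·(1490 + A)
(0.220 − 0.139)·A = 0.139×1490 − 84.93 = 122.18
A = 122.18 / 0.081 = 1508.4 kg/min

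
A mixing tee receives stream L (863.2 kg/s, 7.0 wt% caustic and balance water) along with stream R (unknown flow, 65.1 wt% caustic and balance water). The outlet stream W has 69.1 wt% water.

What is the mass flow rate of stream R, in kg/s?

603.2 kg/s

Let R be the unknown flow. Total out = 863.2 + R.
water balance: 802.78 + 0.349·R = 0.691·(863.2 + R)
(0.349 − 0.691)·R = 0.691×863.2 − 802.78 = -206.3
R = -206.3 / -0.342 = 603.23 kg/s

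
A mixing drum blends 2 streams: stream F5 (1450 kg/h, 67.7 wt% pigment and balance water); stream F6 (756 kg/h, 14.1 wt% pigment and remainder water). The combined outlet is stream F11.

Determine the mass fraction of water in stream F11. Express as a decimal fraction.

0.5067

Total flow out = 1450 + 756 = 2206 kg/h.
water in = 1450×0.323 + 756×0.859 = 1117.8 kg/h.
water mass fraction in F11 = 1117.8/2206 = 0.5067.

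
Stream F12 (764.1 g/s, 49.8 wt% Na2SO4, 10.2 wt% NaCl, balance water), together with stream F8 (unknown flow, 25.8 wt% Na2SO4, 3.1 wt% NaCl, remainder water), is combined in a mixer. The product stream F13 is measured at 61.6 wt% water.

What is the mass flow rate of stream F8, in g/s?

Let F8 be the unknown flow. Total out = 764.1 + F8.
water balance: 305.64 + 0.711·F8 = 0.616·(764.1 + F8)
(0.711 − 0.616)·F8 = 0.616×764.1 − 305.64 = 165.05
F8 = 165.05 / 0.095 = 1737.3 g/s

1737 g/s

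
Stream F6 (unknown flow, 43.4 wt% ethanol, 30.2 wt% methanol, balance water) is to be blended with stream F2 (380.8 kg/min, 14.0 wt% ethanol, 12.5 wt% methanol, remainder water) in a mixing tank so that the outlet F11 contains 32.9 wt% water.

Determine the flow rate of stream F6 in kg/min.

Let F6 be the unknown flow. Total out = 380.8 + F6.
water balance: 279.89 + 0.264·F6 = 0.329·(380.8 + F6)
(0.264 − 0.329)·F6 = 0.329×380.8 − 279.89 = -154.6
F6 = -154.6 / -0.065 = 2378.5 kg/min

2379 kg/min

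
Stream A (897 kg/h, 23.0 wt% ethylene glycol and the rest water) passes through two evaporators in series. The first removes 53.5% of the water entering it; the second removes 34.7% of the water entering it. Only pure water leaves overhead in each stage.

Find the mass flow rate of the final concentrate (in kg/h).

416 kg/h

water in feed = 897×0.770 = 690.69 kg/h.
After stage 1: water left = (1−0.535)×690.69 = 321.17; stream total = 527.48 kg/h.
After stage 2: water left = (1−0.347)×321.17 = 209.72; final concentrate = 416.03 kg/h.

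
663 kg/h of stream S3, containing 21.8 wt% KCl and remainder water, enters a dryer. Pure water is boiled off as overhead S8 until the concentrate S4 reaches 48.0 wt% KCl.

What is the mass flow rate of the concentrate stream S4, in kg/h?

301.1 kg/h

KCl is conserved: 663×0.218 = 144.53 kg/h all reports to the concentrate.
Concentrate = 144.53/(target fraction) = 301.11 kg/h.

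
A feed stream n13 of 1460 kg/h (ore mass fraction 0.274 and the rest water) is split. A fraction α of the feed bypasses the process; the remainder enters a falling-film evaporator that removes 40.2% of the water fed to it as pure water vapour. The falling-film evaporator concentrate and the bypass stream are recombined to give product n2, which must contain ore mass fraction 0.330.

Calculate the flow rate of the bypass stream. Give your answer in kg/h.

611.1 kg/h

All 1460×0.274 = 400.04 kg/h of ore reaches n2, so n2 = 400.04/0.330 = 1212.2 kg/h and vapour = 247.76 kg/h.
The evaporator receives (1−α)·1460 of feed at 0.726 water and removes 0.402 of that water:
0.402×0.726×(1−α)×1460 = 247.76
(1−α) = 247.76/426.1 = 0.5814;  α = 0.4186.
Bypass flow = 0.4186×1460 = 611.08 kg/h.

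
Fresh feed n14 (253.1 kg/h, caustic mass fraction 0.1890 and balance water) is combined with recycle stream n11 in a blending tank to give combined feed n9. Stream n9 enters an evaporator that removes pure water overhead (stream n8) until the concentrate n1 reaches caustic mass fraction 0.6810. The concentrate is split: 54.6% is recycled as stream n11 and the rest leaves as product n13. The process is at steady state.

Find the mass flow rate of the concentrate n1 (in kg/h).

Overall caustic balance (none leaves overhead): caustic in fresh feed = caustic in product, i.e. 253.1×0.189 = (1−0.546)·n1·0.681.
n1 = 47.836/(0.681×0.454) = 154.72 kg/h.

154.7 kg/h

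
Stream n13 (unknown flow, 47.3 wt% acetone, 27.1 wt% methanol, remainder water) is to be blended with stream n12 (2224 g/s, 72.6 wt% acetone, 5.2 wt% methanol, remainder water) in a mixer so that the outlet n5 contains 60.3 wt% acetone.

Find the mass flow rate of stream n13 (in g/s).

2104 g/s

Let n13 be the unknown flow. Total out = 2224 + n13.
acetone balance: 1614.6 + 0.473·n13 = 0.603·(2224 + n13)
(0.473 − 0.603)·n13 = 0.603×2224 − 1614.6 = -273.55
n13 = -273.55 / -0.130 = 2104.2 g/s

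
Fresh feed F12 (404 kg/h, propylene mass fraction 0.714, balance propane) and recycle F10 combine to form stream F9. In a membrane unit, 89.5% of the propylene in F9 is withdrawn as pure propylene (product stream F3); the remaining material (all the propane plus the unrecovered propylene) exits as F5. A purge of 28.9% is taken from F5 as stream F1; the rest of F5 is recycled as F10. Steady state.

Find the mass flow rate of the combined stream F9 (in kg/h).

711.5 kg/h

propane enters only via F12 and leaves only via the purge: 404×0.286 = 0.289×(propane in F5), and the membrane unit passes all propane, so propane in F9 = propane in F5 = 399.81 kg/h.
propylene in F9: m_A = 404×0.714 + (1−0.289)·(1−0.895)·m_A, so m_A = 288.46/0.9253 = 311.73 kg/h.
F9 = 311.73 + 399.81 = 711.53 kg/h.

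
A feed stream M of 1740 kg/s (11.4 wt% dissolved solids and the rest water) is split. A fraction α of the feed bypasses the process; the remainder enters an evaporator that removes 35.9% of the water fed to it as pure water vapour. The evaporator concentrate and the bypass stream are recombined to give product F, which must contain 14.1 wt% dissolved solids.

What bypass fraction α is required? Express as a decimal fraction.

All 1740×0.114 = 198.36 kg/s of dissolved solids reaches F, so F = 198.36/0.141 = 1406.8 kg/s and vapour = 333.19 kg/s.
The evaporator receives (1−α)·1740 of feed at 0.886 water and removes 0.359 of that water:
0.359×0.886×(1−α)×1740 = 333.19
(1−α) = 333.19/553.45 = 0.6020;  α = 0.3980.

0.398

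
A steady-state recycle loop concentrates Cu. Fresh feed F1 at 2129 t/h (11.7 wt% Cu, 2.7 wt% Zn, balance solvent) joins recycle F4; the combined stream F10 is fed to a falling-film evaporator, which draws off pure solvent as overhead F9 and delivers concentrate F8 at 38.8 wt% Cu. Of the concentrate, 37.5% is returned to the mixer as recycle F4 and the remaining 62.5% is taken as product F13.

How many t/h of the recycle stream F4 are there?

Overall Cu balance (none leaves overhead): Cu in fresh feed = Cu in product, i.e. 2129×0.117 = (1−0.375)·F8·0.388.
F8 = 249.09/(0.388×0.625) = 1027.2 t/h.
Recycle F4 = 0.375×1027.2 = 385.2 t/h.

385.2 t/h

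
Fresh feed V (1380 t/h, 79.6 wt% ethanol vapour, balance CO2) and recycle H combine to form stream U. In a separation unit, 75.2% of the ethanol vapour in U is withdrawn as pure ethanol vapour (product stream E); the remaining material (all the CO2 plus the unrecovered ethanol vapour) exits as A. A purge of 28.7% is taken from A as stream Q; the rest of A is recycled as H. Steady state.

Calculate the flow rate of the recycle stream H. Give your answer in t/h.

935.3 t/h

CO2 enters only via V and leaves only via the purge: 1380×0.204 = 0.287×(CO2 in A), and the separation unit passes all CO2, so CO2 in U = CO2 in A = 980.91 t/h.
ethanol vapour in U: m_A = 1380×0.796 + (1−0.287)·(1−0.752)·m_A, so m_A = 1098.5/0.8232 = 1334.4 t/h.
A = (1−0.752)×1334.4 + 980.91 = 1311.8 t/h.
Recycle H = (1−0.287)×1311.8 = 935.35 t/h.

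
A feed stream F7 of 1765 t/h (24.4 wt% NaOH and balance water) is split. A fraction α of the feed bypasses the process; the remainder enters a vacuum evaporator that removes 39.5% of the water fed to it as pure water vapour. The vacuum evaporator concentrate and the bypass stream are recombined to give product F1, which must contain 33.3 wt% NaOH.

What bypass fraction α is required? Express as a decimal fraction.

0.105

All 1765×0.244 = 430.66 t/h of NaOH reaches F1, so F1 = 430.66/0.333 = 1293.3 t/h and vapour = 471.73 t/h.
The evaporator receives (1−α)·1765 of feed at 0.756 water and removes 0.395 of that water:
0.395×0.756×(1−α)×1765 = 471.73
(1−α) = 471.73/527.06 = 0.8950;  α = 0.1050.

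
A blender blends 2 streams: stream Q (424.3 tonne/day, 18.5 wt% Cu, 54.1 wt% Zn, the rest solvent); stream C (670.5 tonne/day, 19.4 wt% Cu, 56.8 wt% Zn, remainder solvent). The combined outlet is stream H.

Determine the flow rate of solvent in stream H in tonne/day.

solvent out = solvent in = 424.3×0.274 + 670.5×0.238 = 275.84 tonne/day.

275.8 tonne/day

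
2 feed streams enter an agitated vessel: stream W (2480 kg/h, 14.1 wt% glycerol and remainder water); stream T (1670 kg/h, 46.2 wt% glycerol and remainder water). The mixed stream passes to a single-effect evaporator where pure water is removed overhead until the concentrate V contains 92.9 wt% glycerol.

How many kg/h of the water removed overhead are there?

2943 kg/h

glycerol entering = 2480×0.141 + 1670×0.462 = 1121.2 kg/h.
All glycerol reports to V, so V = 1121.2/0.929 = 1206.9 kg/h.
Total feed = 4150 kg/h; overhead = 4150 − 1206.9 = 2943.1 kg/h.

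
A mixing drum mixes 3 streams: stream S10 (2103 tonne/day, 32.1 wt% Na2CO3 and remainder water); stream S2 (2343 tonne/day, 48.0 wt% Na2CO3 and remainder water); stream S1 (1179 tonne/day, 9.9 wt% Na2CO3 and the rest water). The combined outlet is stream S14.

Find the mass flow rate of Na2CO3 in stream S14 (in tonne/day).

1916 tonne/day

Na2CO3 out = Na2CO3 in = 2103×0.321 + 2343×0.480 + 1179×0.099 = 1916.4 tonne/day.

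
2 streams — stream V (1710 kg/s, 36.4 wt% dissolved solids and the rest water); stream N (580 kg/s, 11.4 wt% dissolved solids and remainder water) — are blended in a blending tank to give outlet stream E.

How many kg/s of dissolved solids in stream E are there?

dissolved solids out = dissolved solids in = 1710×0.364 + 580×0.114 = 688.56 kg/s.

688.6 kg/s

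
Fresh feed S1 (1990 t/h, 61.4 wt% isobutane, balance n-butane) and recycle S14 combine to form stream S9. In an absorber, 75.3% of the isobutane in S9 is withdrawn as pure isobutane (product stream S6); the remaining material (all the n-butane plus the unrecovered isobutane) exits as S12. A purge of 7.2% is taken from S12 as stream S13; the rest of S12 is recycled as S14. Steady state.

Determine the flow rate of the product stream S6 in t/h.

1194 t/h

isobutane in S9: m_A = 1990×0.614 + (1−0.072)·(1−0.753)·m_A, so m_A = 1221.9/0.7708 = 1585.2 t/h.
Product S6 = 0.753×1585.2 = 1193.7 t/h.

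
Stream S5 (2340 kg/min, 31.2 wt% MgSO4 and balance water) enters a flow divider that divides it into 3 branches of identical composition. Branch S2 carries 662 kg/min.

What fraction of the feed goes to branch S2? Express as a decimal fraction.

Fraction to S2 = 662/2340 = 0.2829.

0.283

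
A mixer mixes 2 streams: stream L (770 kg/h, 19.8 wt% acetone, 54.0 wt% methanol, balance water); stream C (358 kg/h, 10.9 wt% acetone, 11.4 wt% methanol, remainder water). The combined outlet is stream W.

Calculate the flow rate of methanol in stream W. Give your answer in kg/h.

456.6 kg/h

methanol out = methanol in = 770×0.540 + 358×0.114 = 456.61 kg/h.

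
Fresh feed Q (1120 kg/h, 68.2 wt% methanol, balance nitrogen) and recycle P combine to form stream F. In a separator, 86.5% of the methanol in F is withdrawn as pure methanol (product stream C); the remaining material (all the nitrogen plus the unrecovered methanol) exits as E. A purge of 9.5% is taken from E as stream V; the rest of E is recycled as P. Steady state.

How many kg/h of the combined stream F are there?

4619 kg/h

nitrogen enters only via Q and leaves only via the purge: 1120×0.318 = 0.095×(nitrogen in E), and the separator passes all nitrogen, so nitrogen in F = nitrogen in E = 3749.1 kg/h.
methanol in F: m_A = 1120×0.682 + (1−0.095)·(1−0.865)·m_A, so m_A = 763.84/0.8778 = 870.15 kg/h.
F = 870.15 + 3749.1 = 4619.2 kg/h.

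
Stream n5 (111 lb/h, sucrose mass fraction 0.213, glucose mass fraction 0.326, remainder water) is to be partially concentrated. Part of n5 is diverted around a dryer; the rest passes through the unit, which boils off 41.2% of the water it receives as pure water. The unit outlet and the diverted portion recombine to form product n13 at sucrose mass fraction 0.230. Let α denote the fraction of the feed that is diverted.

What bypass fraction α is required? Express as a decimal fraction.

0.611

All 111×0.213 = 23.643 lb/h of sucrose reaches n13, so n13 = 23.643/0.230 = 102.8 lb/h and vapour = 8.2043 lb/h.
The evaporator receives (1−α)·111 of feed at 0.461 water and removes 0.412 of that water:
0.412×0.461×(1−α)×111 = 8.2043
(1−α) = 8.2043/21.082 = 0.3892;  α = 0.6108.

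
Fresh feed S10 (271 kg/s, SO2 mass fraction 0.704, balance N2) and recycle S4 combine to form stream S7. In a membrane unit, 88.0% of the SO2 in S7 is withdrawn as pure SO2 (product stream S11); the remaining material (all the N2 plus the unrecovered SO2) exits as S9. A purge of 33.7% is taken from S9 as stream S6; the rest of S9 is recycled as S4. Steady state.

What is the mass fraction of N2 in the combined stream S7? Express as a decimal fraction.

0.535

N2 enters only via S10 and leaves only via the purge: 271×0.296 = 0.337×(N2 in S9), and the membrane unit passes all N2, so N2 in S7 = N2 in S9 = 238.03 kg/s.
SO2 in S7: m_A = 271×0.704 + (1−0.337)·(1−0.880)·m_A, so m_A = 190.78/0.9204 = 207.27 kg/s.
S7 = 207.27 + 238.03 = 445.3 kg/s.
N2 fraction in S7 = 238.03/445.3 = 0.535.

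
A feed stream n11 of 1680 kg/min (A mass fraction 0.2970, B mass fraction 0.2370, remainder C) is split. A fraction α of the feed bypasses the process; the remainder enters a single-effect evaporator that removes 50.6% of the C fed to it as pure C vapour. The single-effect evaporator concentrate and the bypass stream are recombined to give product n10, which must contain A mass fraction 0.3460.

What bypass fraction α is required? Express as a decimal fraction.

0.399

All 1680×0.297 = 498.96 kg/min of A reaches n10, so n10 = 498.96/0.346 = 1442.1 kg/min and vapour = 237.92 kg/min.
The evaporator receives (1−α)·1680 of feed at 0.466 C and removes 0.506 of that C:
0.506×0.466×(1−α)×1680 = 237.92
(1−α) = 237.92/396.14 = 0.6006;  α = 0.3994.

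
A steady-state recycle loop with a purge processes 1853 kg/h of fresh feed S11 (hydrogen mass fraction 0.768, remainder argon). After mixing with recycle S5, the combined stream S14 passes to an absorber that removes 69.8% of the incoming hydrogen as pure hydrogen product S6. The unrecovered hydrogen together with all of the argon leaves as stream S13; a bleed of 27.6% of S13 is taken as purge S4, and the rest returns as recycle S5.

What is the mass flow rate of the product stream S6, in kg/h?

hydrogen in S14: m_A = 1853×0.768 + (1−0.276)·(1−0.698)·m_A, so m_A = 1423.1/0.7814 = 1821.3 kg/h.
Product S6 = 0.698×1821.3 = 1271.3 kg/h.

1271 kg/h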